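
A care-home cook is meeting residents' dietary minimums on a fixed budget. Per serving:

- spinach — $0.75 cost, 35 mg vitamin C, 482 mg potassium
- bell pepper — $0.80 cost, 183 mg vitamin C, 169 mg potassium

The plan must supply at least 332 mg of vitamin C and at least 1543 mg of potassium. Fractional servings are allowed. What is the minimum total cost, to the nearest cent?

Compare the cost at each extreme point of the feasible region.
spinach only: max(332/35, 1543/482) = 9.486 servings → $7.11.
bell pepper only: max(332/183, 1543/169) = 9.13 servings → $7.30.
spinach + bell pepper with both tight: 2.75 servings and 1.288 servings → $3.09.
The minimum over all feasible corners is $3.09.

$3.09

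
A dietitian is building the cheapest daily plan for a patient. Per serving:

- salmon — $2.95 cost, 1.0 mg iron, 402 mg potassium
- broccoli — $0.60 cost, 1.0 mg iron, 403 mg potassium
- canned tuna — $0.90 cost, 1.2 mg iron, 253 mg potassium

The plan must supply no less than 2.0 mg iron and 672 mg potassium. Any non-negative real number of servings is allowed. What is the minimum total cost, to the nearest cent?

Check every corner: each single food scaled to meet both minima, and each pair solved so both constraints bind.
salmon only: max(2.0/1.0, 672/402) = 2 servings → $5.90.
broccoli only: max(2.0/1.0, 672/403) = 2 servings → $1.20.
canned tuna only: max(2.0/1.2, 672/253) = 2.656 servings → $2.39.
salmon + broccoli: the both-tight solution has a negative serving — not a feasible corner.
salmon + canned tuna with both tight: 1.31 servings and 0.5754 servings → $4.38.
broccoli + canned tuna with both tight: 1.303 servings and 0.5811 servings → $1.30.
So the least-cost plan costs $1.20.

$1.20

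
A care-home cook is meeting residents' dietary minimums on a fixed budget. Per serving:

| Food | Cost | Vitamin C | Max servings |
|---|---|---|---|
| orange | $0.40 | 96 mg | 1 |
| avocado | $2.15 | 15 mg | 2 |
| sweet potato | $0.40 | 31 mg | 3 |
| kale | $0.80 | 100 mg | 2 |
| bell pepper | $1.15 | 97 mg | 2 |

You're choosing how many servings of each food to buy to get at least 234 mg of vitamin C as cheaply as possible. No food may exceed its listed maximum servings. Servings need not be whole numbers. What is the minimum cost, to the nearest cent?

Cost per mg of vitamin C: orange $0.0042, kale $0.0080, bell pepper $0.0119, sweet potato $0.0129, avocado $0.1433.
Take 1 serving of orange: +96.0 mg vitamin C for $0.40 (total $0.40, still need 138.0 mg).
Take 1.38 servings of kale: +138.0 mg vitamin C for $1.10 (total $1.50, still need 0.0 mg).
Filling from the cheapest source first is optimal under one linear minimum: $1.50.

$1.50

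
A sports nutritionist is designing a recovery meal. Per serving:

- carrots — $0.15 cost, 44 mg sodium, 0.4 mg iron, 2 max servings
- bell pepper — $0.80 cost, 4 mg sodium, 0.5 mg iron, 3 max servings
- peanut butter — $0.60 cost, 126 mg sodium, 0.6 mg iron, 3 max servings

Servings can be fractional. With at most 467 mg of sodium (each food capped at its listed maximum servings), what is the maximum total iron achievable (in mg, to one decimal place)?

4.0 mg

Iron per mg sodium: bell pepper 0.125, carrots 0.009091, peanut butter 0.004762.
Take 3 servings of bell pepper: uses 12 mg sodium, +1.5 mg iron (running total 1.5 mg).
Take 2 servings of carrots: uses 88 mg sodium, +0.8 mg iron (running total 2.3 mg).
Take 2.913 servings of peanut butter: uses 367 mg sodium, +1.7 mg iron (running total 4.0 mg).
Greedy by best ratio exhausts the sodium allowance optimally: 4.0 mg.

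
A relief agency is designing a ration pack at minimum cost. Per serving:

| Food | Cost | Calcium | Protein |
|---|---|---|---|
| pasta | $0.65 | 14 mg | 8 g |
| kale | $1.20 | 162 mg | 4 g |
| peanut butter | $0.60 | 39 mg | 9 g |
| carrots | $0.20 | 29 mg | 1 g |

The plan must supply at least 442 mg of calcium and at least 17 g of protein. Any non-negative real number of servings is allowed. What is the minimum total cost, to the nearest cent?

The cheapest plan sits at a corner of the feasible region — with two constraints it uses at most two foods.
pasta only: max(442/14, 17/8) = 31.57 servings → $20.52.
kale only: max(442/162, 17/4) = 4.25 servings → $5.10.
peanut butter only: max(442/39, 17/9) = 11.33 servings → $6.80.
carrots only: max(442/29, 17/1) = 17 servings → $3.40.
pasta + kale with both tight: 0.7952 servings and 2.66 servings → $3.71.
pasta + peanut butter with both targets exact would need a negative amount; discard.
pasta + carrots with both tight: 0.2339 servings and 15.13 servings → $3.18.
kale + peanut butter with both tight: 2.546 servings and 0.7573 servings → $3.51.
kale + carrots with both targets exact would need a negative amount; discard.
peanut butter + carrots with both tight: 0.2297 servings and 14.93 servings → $3.12.
The minimum over all feasible corners is $3.12.

$3.12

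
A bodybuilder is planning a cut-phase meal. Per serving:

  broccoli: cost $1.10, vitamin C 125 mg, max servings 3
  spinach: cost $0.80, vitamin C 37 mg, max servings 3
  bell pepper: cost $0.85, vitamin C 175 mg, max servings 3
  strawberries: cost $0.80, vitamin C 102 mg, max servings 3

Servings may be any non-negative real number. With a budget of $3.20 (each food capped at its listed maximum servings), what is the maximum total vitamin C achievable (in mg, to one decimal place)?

607.9 mg

Vitamin C per dollar: bell pepper 205.9, strawberries 127.5, broccoli 113.6, spinach 46.25.
Take 3 servings of bell pepper: spends $2.55, +525.0 mg vitamin C (running total 525.0 mg).
Take 0.8125 servings of strawberries: spends $0.65, +82.9 mg vitamin C (running total 607.9 mg).
Filling greedily by vitamin C-per-dollar is optimal for one linear limit, giving 607.9 mg.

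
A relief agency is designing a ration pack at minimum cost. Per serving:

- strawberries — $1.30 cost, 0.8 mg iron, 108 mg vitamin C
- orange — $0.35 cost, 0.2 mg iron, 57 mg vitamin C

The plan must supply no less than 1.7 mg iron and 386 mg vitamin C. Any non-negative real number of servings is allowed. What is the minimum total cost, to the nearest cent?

Check every corner: each single food scaled to meet both minima, and each pair solved so both constraints bind.
strawberries only: max(1.7/0.8, 386/108) = 3.574 servings → $4.65.
orange only: max(1.7/0.2, 386/57) = 8.5 servings → $2.98.
strawberries + orange with both tight: 0.8208 servings and 5.217 servings → $2.89.
Cheapest feasible corner: $2.89.

$2.89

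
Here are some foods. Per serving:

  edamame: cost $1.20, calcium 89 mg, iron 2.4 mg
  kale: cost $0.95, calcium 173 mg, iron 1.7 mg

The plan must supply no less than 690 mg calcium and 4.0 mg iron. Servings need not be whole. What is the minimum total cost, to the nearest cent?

$3.79

edamame only: max(690/89, 4.0/2.4) = 7.753 servings → $9.30.
kale only: max(690/173, 4.0/1.7) = 3.988 servings → $3.79.
edamame + kale: the both-tight solution has a negative serving — not a feasible corner.
So the least-cost plan costs $3.79.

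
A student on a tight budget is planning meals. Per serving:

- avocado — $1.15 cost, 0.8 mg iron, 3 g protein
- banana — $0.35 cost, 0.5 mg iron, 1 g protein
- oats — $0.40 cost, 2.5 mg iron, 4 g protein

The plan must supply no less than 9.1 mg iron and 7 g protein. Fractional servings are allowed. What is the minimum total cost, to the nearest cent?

Two binding constraints pin down two serving amounts, so the optimal mix uses at most two foods. The candidates are each food alone (scaled to the tighter of iron/protein) and each pair with both constraints tight.
avocado only: max(9.1/0.8, 7/3) = 11.38 servings → $13.08.
banana only: max(9.1/0.5, 7/1) = 18.2 servings → $6.37.
oats only: max(9.1/2.5, 7/4) = 3.64 servings → $1.46.
avocado + banana: the both-tight solution has a negative serving — not a feasible corner.
avocado + oats with both targets exact would need a negative amount; discard.
banana + oats with both targets exact would need a negative amount; discard.
The minimum over all feasible corners is $1.46.

$1.46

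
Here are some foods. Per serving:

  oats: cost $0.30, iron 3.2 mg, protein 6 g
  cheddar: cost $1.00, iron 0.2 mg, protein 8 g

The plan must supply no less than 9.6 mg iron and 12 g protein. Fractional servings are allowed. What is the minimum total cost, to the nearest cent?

$0.90

At the optimum either one food covers both requirements or two foods hit both targets exactly; no other combination can be cheaper.
oats only: max(9.6/3.2, 12/6) = 3 servings → $0.90.
cheddar only: max(9.6/0.2, 12/8) = 48 servings → $48.00.
oats + cheddar: intersection lies outside the first quadrant.
Cheapest feasible corner: $0.90.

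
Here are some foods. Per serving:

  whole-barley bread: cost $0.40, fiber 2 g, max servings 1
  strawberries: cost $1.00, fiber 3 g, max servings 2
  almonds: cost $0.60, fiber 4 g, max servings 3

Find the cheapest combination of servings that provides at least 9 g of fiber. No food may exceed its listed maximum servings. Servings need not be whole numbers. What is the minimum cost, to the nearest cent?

$1.35

Cost per g of fiber: almonds $0.1500, whole-barley bread $0.2000, strawberries $0.3333.
Take 2.25 servings of almonds: +9.0 g fiber for $1.35 (total $1.35, still need 0.0 g).
Filling from the cheapest source first is optimal under one linear minimum: $1.35.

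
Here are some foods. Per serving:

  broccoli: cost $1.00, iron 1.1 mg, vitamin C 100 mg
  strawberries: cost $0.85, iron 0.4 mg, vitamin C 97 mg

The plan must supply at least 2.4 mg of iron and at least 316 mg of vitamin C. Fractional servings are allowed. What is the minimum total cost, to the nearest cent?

broccoli only: max(2.4/1.1, 316/100) = 3.16 servings → $3.16.
strawberries only: max(2.4/0.4, 316/97) = 6 servings → $5.10.
broccoli + strawberries with both tight: 1.595 servings and 1.613 servings → $2.97.
So the least-cost plan costs $2.97.

$2.97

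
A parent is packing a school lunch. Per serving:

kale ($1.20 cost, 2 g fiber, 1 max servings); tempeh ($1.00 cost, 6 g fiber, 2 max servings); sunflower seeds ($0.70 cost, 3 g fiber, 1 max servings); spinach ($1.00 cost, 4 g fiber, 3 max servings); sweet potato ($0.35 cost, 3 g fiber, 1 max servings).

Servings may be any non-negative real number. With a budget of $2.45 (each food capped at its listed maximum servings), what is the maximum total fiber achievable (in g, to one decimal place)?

Fiber per dollar: sweet potato 8.571, tempeh 6, sunflower seeds 4.286, spinach 4, kale 1.667.
Take 1 serving of sweet potato: spends $0.35, +3.0 g fiber (running total 3.0 g).
Take 2 servings of tempeh: spends $2.00, +12.0 g fiber (running total 15.0 g).
Take 0.1429 servings of sunflower seeds: spends $0.10, +0.4 g fiber (running total 15.4 g).
Filling greedily by fiber-per-dollar is optimal for one linear limit, giving 15.4 g.

15.4 g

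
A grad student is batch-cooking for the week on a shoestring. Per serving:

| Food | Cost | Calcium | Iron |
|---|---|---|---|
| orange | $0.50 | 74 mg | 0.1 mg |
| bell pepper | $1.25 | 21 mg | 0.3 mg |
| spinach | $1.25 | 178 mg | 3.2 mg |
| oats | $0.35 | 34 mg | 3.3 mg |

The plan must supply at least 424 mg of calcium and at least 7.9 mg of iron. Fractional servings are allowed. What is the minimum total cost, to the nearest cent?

$2.99

For a min-cost LP with two ≥-constraints, a basic feasible solution has at most two positive variables.
orange only: max(424/74, 7.9/0.1) = 79 servings → $39.50.
bell pepper only: max(424/21, 7.9/0.3) = 26.33 servings → $32.92.
spinach only: max(424/178, 7.9/3.2) = 2.469 servings → $3.09.
oats only: max(424/34, 7.9/3.3) = 12.47 servings → $4.36.
orange + bell pepper: intersection lies outside the first quadrant.
orange + spinach with both targets exact would need a negative amount; discard.
orange + oats with both tight: 4.695 servings and 2.252 servings → $3.14.
bell pepper + spinach: intersection lies outside the first quadrant.
bell pepper + oats with both tight: 19.13 servings and 0.6548 servings → $24.14.
spinach + oats with both tight: 2.362 servings and 0.1032 servings → $2.99.
So the least-cost plan costs $2.99.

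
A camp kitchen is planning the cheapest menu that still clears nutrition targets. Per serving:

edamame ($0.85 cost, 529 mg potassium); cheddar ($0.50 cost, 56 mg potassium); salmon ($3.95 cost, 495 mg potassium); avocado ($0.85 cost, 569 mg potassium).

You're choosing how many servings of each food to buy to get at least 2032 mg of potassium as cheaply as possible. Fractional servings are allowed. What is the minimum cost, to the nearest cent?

Cost per mg of potassium: avocado $0.0015, edamame $0.0016, salmon $0.0080, cheddar $0.0089.
With no serving limits, use only avocado: 2032 mg / 569 mg = 3.571 servings × $0.85 = $3.04.

$3.04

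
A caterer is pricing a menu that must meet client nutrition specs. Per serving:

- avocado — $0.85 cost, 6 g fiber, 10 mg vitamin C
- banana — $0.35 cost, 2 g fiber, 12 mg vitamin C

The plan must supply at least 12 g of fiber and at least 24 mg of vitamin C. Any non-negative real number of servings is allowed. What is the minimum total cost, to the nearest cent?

Minimising a linear cost over {fiber ≥ 12, vitamin C ≥ 24, servings ≥ 0} — the optimum is at a vertex, using one or two foods.
avocado only: max(12/6, 24/10) = 2.4 servings → $2.04.
banana only: max(12/2, 24/12) = 6 servings → $2.10.
avocado + banana with both tight: 1.846 servings and 0.4615 servings → $1.73.
So the least-cost plan costs $1.73.

$1.73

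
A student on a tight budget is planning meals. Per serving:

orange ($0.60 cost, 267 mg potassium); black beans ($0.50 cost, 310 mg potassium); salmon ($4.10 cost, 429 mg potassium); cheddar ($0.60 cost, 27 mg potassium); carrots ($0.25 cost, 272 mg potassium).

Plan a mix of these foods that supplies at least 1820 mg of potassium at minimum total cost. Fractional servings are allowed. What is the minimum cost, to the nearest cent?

Cost per mg of potassium: carrots $0.0009, black beans $0.0016, orange $0.0022, salmon $0.0096, cheddar $0.0222.
With no serving limits, use only carrots: 1820 mg / 272 mg = 6.691 servings × $0.25 = $1.67.

$1.67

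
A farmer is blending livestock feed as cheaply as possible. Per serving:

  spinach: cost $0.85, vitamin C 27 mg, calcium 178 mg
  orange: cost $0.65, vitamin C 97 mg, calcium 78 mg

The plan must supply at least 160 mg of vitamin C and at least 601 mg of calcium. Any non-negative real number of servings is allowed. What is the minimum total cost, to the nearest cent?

At the optimum either one food covers both requirements or two foods hit both targets exactly; no other combination can be cheaper.
spinach only: max(160/27, 601/178) = 5.926 servings → $5.04.
orange only: max(160/97, 601/78) = 7.705 servings → $5.01.
spinach + orange with both tight: 3.022 servings and 0.8082 servings → $3.09.
So the least-cost plan costs $3.09.

$3.09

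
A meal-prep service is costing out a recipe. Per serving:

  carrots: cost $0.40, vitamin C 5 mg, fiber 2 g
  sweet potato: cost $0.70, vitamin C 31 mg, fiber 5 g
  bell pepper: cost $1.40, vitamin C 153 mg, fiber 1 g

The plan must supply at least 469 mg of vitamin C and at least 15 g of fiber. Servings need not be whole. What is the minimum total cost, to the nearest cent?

$5.33

The cheapest plan sits at a corner of the feasible region — with two constraints it uses at most two foods.
carrots only: max(469/5, 15/2) = 93.8 servings → $37.52.
sweet potato only: max(469/31, 15/5) = 15.13 servings → $10.59.
bell pepper only: max(469/153, 15/1) = 15 servings → $21.00.
carrots + sweet potato: the both-tight solution has a negative serving — not a feasible corner.
carrots + bell pepper with both tight: 6.066 servings and 2.867 servings → $6.44.
sweet potato + bell pepper with both tight: 2.488 servings and 2.561 servings → $5.33.
Cheapest feasible corner: $5.33.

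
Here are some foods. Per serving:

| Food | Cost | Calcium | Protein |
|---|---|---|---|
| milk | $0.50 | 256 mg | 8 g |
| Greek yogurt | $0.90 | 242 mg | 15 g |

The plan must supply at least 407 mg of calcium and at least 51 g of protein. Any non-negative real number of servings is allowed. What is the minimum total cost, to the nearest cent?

$3.06

This is a tiny linear program; its minimum lies at a vertex of the feasible set. List the vertices and price them.
milk only: max(407/256, 51/8) = 6.375 servings → $3.19.
Greek yogurt only: max(407/242, 51/15) = 3.4 servings → $3.06.
milk + Greek yogurt with both targets exact would need a negative amount; discard.
So the least-cost plan costs $3.06.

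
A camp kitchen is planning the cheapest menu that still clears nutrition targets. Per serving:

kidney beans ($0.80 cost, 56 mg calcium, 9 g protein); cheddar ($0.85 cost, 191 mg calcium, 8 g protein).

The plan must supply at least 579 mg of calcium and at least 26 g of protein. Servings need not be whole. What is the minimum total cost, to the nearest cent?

$2.72

This is a tiny linear program; its minimum lies at a vertex of the feasible set. List the vertices and price them.
kidney beans only: max(579/56, 26/9) = 10.34 servings → $8.27.
cheddar only: max(579/191, 26/8) = 3.25 servings → $2.76.
kidney beans + cheddar with both tight: 0.2628 servings and 2.954 servings → $2.72.
Cheapest feasible corner: $2.72.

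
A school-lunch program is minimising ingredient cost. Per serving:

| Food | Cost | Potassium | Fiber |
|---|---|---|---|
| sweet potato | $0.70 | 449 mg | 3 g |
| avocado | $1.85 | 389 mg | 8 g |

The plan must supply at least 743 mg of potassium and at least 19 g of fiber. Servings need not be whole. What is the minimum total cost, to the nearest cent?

$4.39

A basic optimal solution has at most two foods positive. Try each food alone and each pair with both targets met exactly.
sweet potato only: max(743/449, 19/3) = 6.333 servings → $4.43.
avocado only: max(743/389, 19/8) = 2.375 servings → $4.39.
sweet potato + avocado: the both-tight solution has a negative serving — not a feasible corner.
The minimum over all feasible corners is $4.39.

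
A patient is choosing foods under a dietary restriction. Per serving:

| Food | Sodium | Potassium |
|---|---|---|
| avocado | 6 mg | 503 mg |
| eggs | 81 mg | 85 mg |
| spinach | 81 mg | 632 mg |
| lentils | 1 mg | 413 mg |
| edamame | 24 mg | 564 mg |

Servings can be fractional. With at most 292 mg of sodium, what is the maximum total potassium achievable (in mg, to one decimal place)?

120596.0 mg

Potassium per mg sodium: lentils 413, avocado 83.83, edamame 23.5, spinach 7.802, eggs 1.049.
With no serving limits, spend the whole sodium allowance on lentils: 292 mg / 1 mg × 413 mg = 120596.0 mg.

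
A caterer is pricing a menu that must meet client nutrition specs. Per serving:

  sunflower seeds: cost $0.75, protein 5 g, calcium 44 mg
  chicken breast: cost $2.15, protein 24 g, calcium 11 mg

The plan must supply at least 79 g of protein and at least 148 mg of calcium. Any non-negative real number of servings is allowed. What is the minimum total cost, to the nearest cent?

sunflower seeds only: max(79/5, 148/44) = 15.8 servings → $11.85.
chicken breast only: max(79/24, 148/11) = 13.45 servings → $28.93.
sunflower seeds + chicken breast with both tight: 2.68 servings and 2.733 servings → $7.89.
Cheapest feasible corner: $7.89.

$7.89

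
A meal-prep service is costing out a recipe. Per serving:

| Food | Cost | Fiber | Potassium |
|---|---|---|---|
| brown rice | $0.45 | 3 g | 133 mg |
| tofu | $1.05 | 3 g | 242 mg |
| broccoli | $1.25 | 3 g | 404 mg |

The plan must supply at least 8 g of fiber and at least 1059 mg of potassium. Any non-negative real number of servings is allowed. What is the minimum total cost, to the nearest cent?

An LP optimum is at a vertex; with two nutrient constraints at most two foods are used. Check each candidate.
brown rice only: max(8/3, 1059/133) = 7.962 servings → $3.58.
tofu only: max(8/3, 1059/242) = 4.376 servings → $4.59.
broccoli only: max(8/3, 1059/404) = 2.667 servings → $3.33.
brown rice + tofu: the both-tight solution has a negative serving — not a feasible corner.
brown rice + broccoli with both tight: 0.06765 servings and 2.599 servings → $3.28.
tofu + broccoli with both tight: 0.1132 servings and 2.553 servings → $3.31.
So the least-cost plan costs $3.28.

$3.28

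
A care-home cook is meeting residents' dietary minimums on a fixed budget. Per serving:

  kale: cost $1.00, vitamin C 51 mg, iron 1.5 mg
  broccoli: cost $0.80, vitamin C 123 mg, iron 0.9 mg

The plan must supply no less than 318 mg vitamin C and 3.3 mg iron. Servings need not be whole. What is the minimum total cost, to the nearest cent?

For a min-cost LP with two ≥-constraints, a basic feasible solution has at most two positive variables.
kale only: max(318/51, 3.3/1.5) = 6.235 servings → $6.24.
broccoli only: max(318/123, 3.3/0.9) = 3.667 servings → $2.93.
kale + broccoli with both tight: 0.8636 servings and 2.227 servings → $2.65.
Cheapest feasible corner: $2.65.

$2.65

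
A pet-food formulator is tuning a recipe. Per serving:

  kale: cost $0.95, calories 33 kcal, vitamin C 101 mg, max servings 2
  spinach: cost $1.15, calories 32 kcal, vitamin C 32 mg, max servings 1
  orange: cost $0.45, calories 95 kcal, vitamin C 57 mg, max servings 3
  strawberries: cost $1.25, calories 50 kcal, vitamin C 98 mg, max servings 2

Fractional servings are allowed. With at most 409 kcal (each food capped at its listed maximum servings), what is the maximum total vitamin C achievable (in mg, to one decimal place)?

Vitamin C per kcal: kale 3.061, strawberries 1.96, spinach 1, orange 0.6.
Take 2 servings of kale: uses 66 kcal, +202.0 mg vitamin C (running total 202.0 mg).
Take 2 servings of strawberries: uses 100 kcal, +196.0 mg vitamin C (running total 398.0 mg).
Take 1 serving of spinach: uses 32 kcal, +32.0 mg vitamin C (running total 430.0 mg).
Take 2.221 servings of orange: uses 211 kcal, +126.6 mg vitamin C (running total 556.6 mg).
Filling greedily by vitamin C-per-kcal is optimal for one linear limit, giving 556.6 mg.

556.6 mg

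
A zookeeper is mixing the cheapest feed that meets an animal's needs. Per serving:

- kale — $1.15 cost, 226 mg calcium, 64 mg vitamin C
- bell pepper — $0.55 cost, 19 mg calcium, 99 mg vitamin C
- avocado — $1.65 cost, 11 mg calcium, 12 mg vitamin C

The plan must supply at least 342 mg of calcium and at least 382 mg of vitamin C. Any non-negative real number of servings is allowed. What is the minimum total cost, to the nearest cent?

Check every corner: each single food scaled to meet both minima, and each pair solved so both constraints bind.
kale only: max(342/226, 382/64) = 5.969 servings → $6.86.
bell pepper only: max(342/19, 382/99) = 18 servings → $9.90.
avocado only: max(342/11, 382/12) = 31.83 servings → $52.52.
kale + bell pepper with both tight: 1.257 servings and 3.046 servings → $3.12.
kale + avocado: the both-tight solution has a negative serving — not a feasible corner.
bell pepper + avocado with both tight: 0.1138 servings and 30.89 servings → $51.04.
So the least-cost plan costs $3.12.

$3.12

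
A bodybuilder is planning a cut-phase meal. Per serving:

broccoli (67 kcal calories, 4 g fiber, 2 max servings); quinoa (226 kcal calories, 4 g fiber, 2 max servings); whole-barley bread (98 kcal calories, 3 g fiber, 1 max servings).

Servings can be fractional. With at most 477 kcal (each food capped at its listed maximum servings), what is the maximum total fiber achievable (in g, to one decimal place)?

15.3 g

Fiber per kcal: broccoli 0.0597, whole-barley bread 0.03061, quinoa 0.0177.
Take 2 servings of broccoli: uses 134 kcal, +8.0 g fiber (running total 8.0 g).
Take 1 serving of whole-barley bread: uses 98 kcal, +3.0 g fiber (running total 11.0 g).
Take 1.084 servings of quinoa: uses 245 kcal, +4.3 g fiber (running total 15.3 g).
Filling greedily by fiber-per-kcal is optimal for one linear limit, giving 15.3 g.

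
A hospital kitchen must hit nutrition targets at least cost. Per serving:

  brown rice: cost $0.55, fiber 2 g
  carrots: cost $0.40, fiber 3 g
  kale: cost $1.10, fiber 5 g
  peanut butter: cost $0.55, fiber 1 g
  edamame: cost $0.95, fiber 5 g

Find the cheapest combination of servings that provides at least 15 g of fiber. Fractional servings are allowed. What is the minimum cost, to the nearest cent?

Cost per g of fiber: carrots $0.1333, edamame $0.1900, kale $0.2200, brown rice $0.2750, peanut butter $0.5500.
With no serving limits, use only carrots: 15 g / 3 g = 5 servings × $0.40 = $2.00.

$2.00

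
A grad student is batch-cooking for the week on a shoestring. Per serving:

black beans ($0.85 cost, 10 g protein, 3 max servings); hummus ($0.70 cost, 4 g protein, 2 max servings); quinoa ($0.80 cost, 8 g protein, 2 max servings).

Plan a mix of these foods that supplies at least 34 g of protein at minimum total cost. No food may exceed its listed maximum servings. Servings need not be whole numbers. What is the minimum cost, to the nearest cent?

$2.95

Cost per g of protein: black beans $0.0850, quinoa $0.1000, hummus $0.1750.
Take 3 servings of black beans: +30.0 g protein for $2.55 (total $2.55, still need 4.0 g).
Take 0.5 servings of quinoa: +4.0 g protein for $0.40 (total $2.95, still need 0.0 g).
Greedy by cheapest-per-g is optimal for a single linear constraint, so the minimum cost is $2.95.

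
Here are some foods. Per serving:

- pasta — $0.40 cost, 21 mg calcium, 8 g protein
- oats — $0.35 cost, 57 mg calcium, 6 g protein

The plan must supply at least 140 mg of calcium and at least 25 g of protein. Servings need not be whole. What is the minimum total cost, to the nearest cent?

$1.34

With two linear requirements the optimum uses one or two foods; enumerate the corners.
pasta only: max(140/21, 25/8) = 6.667 servings → $2.67.
oats only: max(140/57, 25/6) = 4.167 servings → $1.46.
pasta + oats with both tight: 1.773 servings and 1.803 servings → $1.34.
Cheapest feasible corner: $1.34.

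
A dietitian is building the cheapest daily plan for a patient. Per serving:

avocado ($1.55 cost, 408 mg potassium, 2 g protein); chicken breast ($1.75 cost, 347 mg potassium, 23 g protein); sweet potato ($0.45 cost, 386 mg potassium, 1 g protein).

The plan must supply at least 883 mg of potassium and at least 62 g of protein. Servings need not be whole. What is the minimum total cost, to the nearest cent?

$4.72

This is a tiny linear program; its minimum lies at a vertex of the feasible set. List the vertices and price them.
avocado only: max(883/408, 62/2) = 31 servings → $48.05.
chicken breast only: max(883/347, 62/23) = 2.696 servings → $4.72.
sweet potato only: max(883/386, 62/1) = 62 servings → $27.90.
avocado + chicken breast with both targets exact would need a negative amount; discard.
avocado + sweet potato: intersection lies outside the first quadrant.
chicken breast + sweet potato: the both-tight solution has a negative serving — not a feasible corner.
Cheapest feasible corner: $4.72.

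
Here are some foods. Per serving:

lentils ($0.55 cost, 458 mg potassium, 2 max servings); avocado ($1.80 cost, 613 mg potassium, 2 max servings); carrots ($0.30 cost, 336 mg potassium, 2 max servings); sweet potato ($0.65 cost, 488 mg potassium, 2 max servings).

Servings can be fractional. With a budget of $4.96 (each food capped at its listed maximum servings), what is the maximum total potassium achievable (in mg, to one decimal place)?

Potassium per dollar: carrots 1120, lentils 832.7, sweet potato 750.8, avocado 340.6.
Take 2 servings of carrots: spends $0.60, +672.0 mg potassium (running total 672.0 mg).
Take 2 servings of lentils: spends $1.10, +916.0 mg potassium (running total 1588.0 mg).
Take 2 servings of sweet potato: spends $1.30, +976.0 mg potassium (running total 2564.0 mg).
Take 1.089 servings of avocado: spends $1.96, +667.5 mg potassium (running total 3231.5 mg).
Filling greedily by potassium-per-dollar is optimal for one linear limit, giving 3231.5 mg.

3231.5 mg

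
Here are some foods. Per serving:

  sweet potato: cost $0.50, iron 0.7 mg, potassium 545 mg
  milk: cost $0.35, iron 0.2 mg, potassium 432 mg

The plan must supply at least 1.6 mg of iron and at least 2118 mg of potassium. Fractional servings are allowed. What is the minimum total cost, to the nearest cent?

At the optimum either one food covers both requirements or two foods hit both targets exactly; no other combination can be cheaper.
sweet potato only: max(1.6/0.7, 2118/545) = 3.886 servings → $1.94.
milk only: max(1.6/0.2, 2118/432) = 8 servings → $2.80.
sweet potato + milk with both tight: 1.384 servings and 3.157 servings → $1.80.
Cheapest feasible corner: $1.80.

$1.80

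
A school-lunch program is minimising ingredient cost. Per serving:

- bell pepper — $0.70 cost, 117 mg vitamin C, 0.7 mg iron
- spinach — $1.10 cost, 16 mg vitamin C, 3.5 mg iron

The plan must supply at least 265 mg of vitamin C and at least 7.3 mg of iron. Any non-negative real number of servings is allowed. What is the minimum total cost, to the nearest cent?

$3.27

bell pepper only: max(265/117, 7.3/0.7) = 10.43 servings → $7.30.
spinach only: max(265/16, 7.3/3.5) = 16.56 servings → $18.22.
bell pepper + spinach with both tight: 2.035 servings and 1.679 servings → $3.27.
Cheapest feasible corner: $3.27.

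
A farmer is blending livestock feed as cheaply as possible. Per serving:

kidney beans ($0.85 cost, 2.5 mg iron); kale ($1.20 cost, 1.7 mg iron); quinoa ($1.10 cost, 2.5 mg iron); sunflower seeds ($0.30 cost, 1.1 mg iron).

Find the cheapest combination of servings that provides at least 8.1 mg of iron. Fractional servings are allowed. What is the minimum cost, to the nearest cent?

$2.21

Cost per mg of iron: sunflower seeds $0.2727, kidney beans $0.3400, quinoa $0.4400, kale $0.7059.
With no serving limits, use only sunflower seeds: 8.1 mg / 1.1 mg = 7.364 servings × $0.30 = $2.21.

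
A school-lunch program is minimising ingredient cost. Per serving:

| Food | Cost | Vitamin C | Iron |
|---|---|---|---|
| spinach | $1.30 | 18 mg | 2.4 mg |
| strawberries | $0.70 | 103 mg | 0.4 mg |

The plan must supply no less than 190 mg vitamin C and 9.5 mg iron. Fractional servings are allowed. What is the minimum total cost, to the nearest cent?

$5.72

Compare the cost at each extreme point of the feasible region.
spinach only: max(190/18, 9.5/2.4) = 10.56 servings → $13.72.
strawberries only: max(190/103, 9.5/0.4) = 23.75 servings → $16.62.
spinach + strawberries with both tight: 3.76 servings and 1.188 servings → $5.72.
The minimum over all feasible corners is $5.72.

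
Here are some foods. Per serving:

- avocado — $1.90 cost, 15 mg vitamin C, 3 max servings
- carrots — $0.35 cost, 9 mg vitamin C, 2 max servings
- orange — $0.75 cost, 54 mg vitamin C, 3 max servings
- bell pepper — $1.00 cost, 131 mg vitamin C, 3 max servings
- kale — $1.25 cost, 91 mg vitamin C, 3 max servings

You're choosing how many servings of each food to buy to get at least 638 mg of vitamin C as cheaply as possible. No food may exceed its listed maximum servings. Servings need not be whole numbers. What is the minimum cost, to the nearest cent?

Cost per mg of vitamin C: bell pepper $0.0076, kale $0.0137, orange $0.0139, carrots $0.0389, avocado $0.1267.
Take 3 servings of bell pepper: +393.0 mg vitamin C for $3.00 (total $3.00, still need 245.0 mg).
Take 2.692 servings of kale: +245.0 mg vitamin C for $3.37 (total $6.37, still need 0.0 mg).
Filling from the cheapest source first is optimal under one linear minimum: $6.37.

$6.37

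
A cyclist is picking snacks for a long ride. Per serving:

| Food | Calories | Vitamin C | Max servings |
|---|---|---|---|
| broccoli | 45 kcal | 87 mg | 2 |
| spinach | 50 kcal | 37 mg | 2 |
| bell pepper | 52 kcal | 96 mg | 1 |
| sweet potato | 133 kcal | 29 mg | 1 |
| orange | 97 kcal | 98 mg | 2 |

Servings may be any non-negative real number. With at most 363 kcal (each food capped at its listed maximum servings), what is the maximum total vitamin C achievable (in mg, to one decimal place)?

Vitamin C per kcal: broccoli 1.933, bell pepper 1.846, orange 1.01, spinach 0.74, sweet potato 0.218.
Take 2 servings of broccoli: uses 90 kcal, +174.0 mg vitamin C (running total 174.0 mg).
Take 1 serving of bell pepper: uses 52 kcal, +96.0 mg vitamin C (running total 270.0 mg).
Take 2 servings of orange: uses 194 kcal, +196.0 mg vitamin C (running total 466.0 mg).
Take 0.54 servings of spinach: uses 27 kcal, +20.0 mg vitamin C (running total 486.0 mg).
Filling greedily by vitamin C-per-kcal is optimal for one linear limit, giving 486.0 mg.

486.0 mg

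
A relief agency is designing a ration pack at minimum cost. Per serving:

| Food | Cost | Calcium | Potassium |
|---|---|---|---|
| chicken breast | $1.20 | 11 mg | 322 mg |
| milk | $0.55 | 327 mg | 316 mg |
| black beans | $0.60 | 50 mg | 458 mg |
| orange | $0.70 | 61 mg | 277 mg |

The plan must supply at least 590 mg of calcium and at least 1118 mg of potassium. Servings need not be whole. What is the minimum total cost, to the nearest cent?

An LP optimum is at a vertex; with two nutrient constraints at most two foods are used. Check each candidate.
chicken breast only: max(590/11, 1118/322) = 53.64 servings → $64.36.
milk only: max(590/327, 1118/316) = 3.538 servings → $1.95.
black beans only: max(590/50, 1118/458) = 11.8 servings → $7.08.
orange only: max(590/61, 1118/277) = 9.672 servings → $6.77.
chicken breast + milk with both tight: 1.759 servings and 1.745 servings → $3.07.
chicken breast + black beans: intersection lies outside the first quadrant.
chicken breast + orange: intersection lies outside the first quadrant.
milk + black beans with both tight: 1.6 servings and 1.337 servings → $1.68.
milk + orange with both tight: 1.336 servings and 2.512 servings → $2.49.
black beans + orange: the both-tight solution has a negative serving — not a feasible corner.
Cheapest feasible corner: $1.68.

$1.68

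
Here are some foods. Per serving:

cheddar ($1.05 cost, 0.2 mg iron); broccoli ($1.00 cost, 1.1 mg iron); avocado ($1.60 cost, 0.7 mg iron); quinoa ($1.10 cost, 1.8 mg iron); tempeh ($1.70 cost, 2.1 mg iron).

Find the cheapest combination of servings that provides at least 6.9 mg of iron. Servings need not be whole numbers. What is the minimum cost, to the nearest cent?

$4.22

Cost per mg of iron: quinoa $0.6111, tempeh $0.8095, broccoli $0.9091, avocado $2.2857, cheddar $5.2500.
With no serving limits, use only quinoa: 6.9 mg / 1.8 mg = 3.833 servings × $1.10 = $4.22.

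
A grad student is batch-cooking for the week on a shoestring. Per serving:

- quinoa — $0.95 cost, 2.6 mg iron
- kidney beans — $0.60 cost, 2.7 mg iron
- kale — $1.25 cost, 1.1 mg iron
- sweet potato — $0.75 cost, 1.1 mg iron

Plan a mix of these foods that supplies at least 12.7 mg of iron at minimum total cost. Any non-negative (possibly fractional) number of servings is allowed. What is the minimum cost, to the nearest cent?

$2.82

Cost per mg of iron: kidney beans $0.2222, quinoa $0.3654, sweet potato $0.6818, kale $1.1364.
With no serving limits, use only kidney beans: 12.7 mg / 2.7 mg = 4.704 servings × $0.60 = $2.82.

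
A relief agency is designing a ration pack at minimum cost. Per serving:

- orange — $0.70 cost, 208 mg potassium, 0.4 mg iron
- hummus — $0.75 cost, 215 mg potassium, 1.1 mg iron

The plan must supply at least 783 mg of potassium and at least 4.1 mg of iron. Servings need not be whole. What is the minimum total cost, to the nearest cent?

$2.80

At the optimum either one food covers both requirements or two foods hit both targets exactly; no other combination can be cheaper.
orange only: max(783/208, 4.1/0.4) = 10.25 servings → $7.17.
hummus only: max(783/215, 4.1/1.1) = 3.727 servings → $2.80.
orange + hummus: the both-tight solution has a negative serving — not a feasible corner.
So the least-cost plan costs $2.80.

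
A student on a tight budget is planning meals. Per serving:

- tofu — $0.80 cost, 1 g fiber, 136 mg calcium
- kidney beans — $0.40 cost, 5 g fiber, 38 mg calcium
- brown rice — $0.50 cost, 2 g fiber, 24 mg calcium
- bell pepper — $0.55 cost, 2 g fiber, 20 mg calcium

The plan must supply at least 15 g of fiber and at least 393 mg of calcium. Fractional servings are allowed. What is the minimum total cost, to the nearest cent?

$2.76

A basic optimal solution has at most two foods positive. Try each food alone and each pair with both targets met exactly.
tofu only: max(15/1, 393/136) = 15 servings → $12.00.
kidney beans only: max(15/5, 393/38) = 10.34 servings → $4.14.
brown rice only: max(15/2, 393/24) = 16.38 servings → $8.19.
bell pepper only: max(15/2, 393/20) = 19.65 servings → $10.81.
tofu + kidney beans with both tight: 2.173 servings and 2.565 servings → $2.76.
tofu + brown rice with both tight: 1.718 servings and 6.641 servings → $4.69.
tofu + bell pepper with both tight: 1.929 servings and 6.536 servings → $5.14.
kidney beans + brown rice: the both-tight solution has a negative serving — not a feasible corner.
kidney beans + bell pepper: intersection lies outside the first quadrant.
brown rice + bell pepper: the both-tight solution has a negative serving — not a feasible corner.
So the least-cost plan costs $2.76.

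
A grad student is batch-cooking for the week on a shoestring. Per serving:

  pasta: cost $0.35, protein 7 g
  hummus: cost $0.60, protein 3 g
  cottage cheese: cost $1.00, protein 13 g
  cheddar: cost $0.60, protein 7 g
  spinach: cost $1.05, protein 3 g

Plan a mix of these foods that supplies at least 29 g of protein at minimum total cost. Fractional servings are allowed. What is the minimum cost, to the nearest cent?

Cost per g of protein: pasta $0.0500, cottage cheese $0.0769, cheddar $0.0857, hummus $0.2000, spinach $0.3500.
With no serving limits, use only pasta: 29 g / 7 g = 4.143 servings × $0.35 = $1.45.

$1.45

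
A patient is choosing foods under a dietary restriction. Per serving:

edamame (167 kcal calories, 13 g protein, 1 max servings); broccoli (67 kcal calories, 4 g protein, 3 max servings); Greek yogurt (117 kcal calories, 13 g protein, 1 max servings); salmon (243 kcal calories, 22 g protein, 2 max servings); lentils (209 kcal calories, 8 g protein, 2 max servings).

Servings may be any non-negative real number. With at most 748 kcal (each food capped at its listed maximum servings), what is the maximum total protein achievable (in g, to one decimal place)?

68.3 g

Protein per kcal: Greek yogurt 0.1111, salmon 0.09053, edamame 0.07784, broccoli 0.0597, lentils 0.03828.
Take 1 serving of Greek yogurt: uses 117 kcal, +13.0 g protein (running total 13.0 g).
Take 2 servings of salmon: uses 486 kcal, +44.0 g protein (running total 57.0 g).
Take 0.8683 servings of edamame: uses 145 kcal, +11.3 g protein (running total 68.3 g).
Filling greedily by protein-per-kcal is optimal for one linear limit, giving 68.3 g.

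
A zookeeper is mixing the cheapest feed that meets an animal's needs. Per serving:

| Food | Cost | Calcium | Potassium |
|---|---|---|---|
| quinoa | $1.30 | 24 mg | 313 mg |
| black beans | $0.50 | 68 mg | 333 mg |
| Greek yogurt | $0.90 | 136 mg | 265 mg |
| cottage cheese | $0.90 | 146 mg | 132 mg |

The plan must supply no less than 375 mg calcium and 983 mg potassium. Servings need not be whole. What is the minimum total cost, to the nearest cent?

$2.50

Check every corner: each single food scaled to meet both minima, and each pair solved so both constraints bind.
quinoa only: max(375/24, 983/313) = 15.62 servings → $20.31.
black beans only: max(375/68, 983/333) = 5.515 servings → $2.76.
Greek yogurt only: max(375/136, 983/265) = 3.709 servings → $3.34.
cottage cheese only: max(375/146, 983/132) = 7.447 servings → $6.70.
quinoa + black beans: the both-tight solution has a negative serving — not a feasible corner.
quinoa + Greek yogurt with both tight: 0.9477 servings and 2.59 servings → $3.56.
quinoa + cottage cheese with both tight: 2.211 servings and 2.205 servings → $4.86.
black beans + Greek yogurt with both tight: 1.258 servings and 2.128 servings → $2.54.
black beans + cottage cheese with both tight: 2.372 servings and 1.464 servings → $2.50.
Greek yogurt + cottage cheese: intersection lies outside the first quadrant.
Cheapest feasible corner: $2.50.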